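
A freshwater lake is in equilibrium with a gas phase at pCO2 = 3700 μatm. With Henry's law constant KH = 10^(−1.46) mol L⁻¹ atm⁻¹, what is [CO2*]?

[CO2*] = 128 μmol/L

KH = 10^(−1.46) = 3.467×10^-2 mol L⁻¹ atm⁻¹
[CO2*] = KH · pCO2 = 3.467×10^-2 × 3700×10^-6 atm = 1.28×10^-4 mol/L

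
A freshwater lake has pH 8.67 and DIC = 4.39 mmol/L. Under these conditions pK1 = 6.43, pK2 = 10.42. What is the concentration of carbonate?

α₂ = 1 / (1 + [H⁺]/K2 + [H⁺]²/(K1K2)) = 1 / (1 + 10^+1.75 + 10^-0.49)
   = 1 / (1 + 56.234 + 0.32359) = 1/57.558 = 0.01737
[CO3²⁻] = α₂ × DIC = 0.01737 × 4.39 = 0.0763 mmol/L

[CO3²⁻] = 0.0763 mmol/L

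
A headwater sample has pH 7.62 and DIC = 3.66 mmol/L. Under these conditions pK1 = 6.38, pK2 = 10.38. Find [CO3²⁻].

[CO3²⁻] = 6.00 μmol/L

α₂ = 1 / (1 + [H⁺]/K2 + [H⁺]²/(K1K2)) = 1 / (1 + 10^+2.76 + 10^+1.52)
   = 1 / (1 + 575.44 + 33.113) = 1/609.55 = 0.001641
[CO3²⁻] = α₂ × DIC = 0.001641 × 3.66 = 0.00600 mmol/L = 6.00 μmol/L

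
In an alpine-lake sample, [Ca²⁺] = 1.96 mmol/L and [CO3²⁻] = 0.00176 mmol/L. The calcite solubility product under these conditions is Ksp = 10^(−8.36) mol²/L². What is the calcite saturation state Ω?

Ksp = 10^(−8.36) = 4.365×10^-9
Ω = [Ca²⁺][CO3²⁻]/Ksp = (1.96×10^-3)(0.00176×10^-3) / 4.365×10^-9 = 0.790

Ω = 0.790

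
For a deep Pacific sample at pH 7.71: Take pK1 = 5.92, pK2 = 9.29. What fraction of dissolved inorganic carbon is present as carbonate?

α₂ = 1 / (1 + [H⁺]/K2 + [H⁺]²/(K1K2)) = 1 / (1 + 10^+1.58 + 10^-0.21)
   = 1 / (1 + 38.019 + 0.61660) = 1/39.636 = 0.02523

α₂ = 0.0252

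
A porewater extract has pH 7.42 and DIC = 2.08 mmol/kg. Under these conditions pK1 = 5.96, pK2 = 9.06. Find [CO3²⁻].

α₂ = 1 / (1 + [H⁺]/K2 + [H⁺]²/(K1K2)) = 1 / (1 + 10^+1.64 + 10^+0.18)
   = 1 / (1 + 43.652 + 1.5136) = 1/46.165 = 0.02166
[CO3²⁻] = α₂ × DIC = 0.02166 × 2.08 = 0.0451 mmol/kg

[CO3²⁻] = 0.0451 mmol/kg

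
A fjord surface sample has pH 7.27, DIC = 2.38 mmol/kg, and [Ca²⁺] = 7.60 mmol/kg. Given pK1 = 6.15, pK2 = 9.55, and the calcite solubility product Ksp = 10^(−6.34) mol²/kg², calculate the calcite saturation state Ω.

Ω = 0.192

α₂ = 1 / (1 + [H⁺]/K2 + [H⁺]²/(K1K2)) = 1 / (1 + 10^+2.28 + 10^+1.16)
   = 1 / (1 + 190.55 + 14.454) = 1/206.00 = 0.004854
[CO3²⁻] = α₂ × DIC = 0.004854 × 2.38 = 0.01155 mmol/kg = 11.55 μmol/kg
Ksp = 10^(−6.34) = 4.571×10^-7
Ω = [Ca²⁺][CO3²⁻]/Ksp = (7.60×10^-3)(1.155×10^-5) / 4.571×10^-7 = 0.192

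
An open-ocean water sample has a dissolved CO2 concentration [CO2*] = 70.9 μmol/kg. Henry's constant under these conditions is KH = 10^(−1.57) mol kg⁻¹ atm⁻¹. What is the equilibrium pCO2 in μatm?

pCO2 = 2630 μatm

KH = 10^(−1.57) = 2.692×10^-2 mol kg⁻¹ atm⁻¹
pCO2 = [CO2*]/KH = 70.9×10^-6 / 2.692×10^-2 = 2.63×10^-3 atm = 2630 μatm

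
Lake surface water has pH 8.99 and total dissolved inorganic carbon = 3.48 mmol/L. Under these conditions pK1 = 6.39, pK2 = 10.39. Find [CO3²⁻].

[CO3²⁻] = 0.133 mmol/L

α₂ = 1 / (1 + [H⁺]/K2 + [H⁺]²/(K1K2)) = 1 / (1 + 10^+1.40 + 10^-1.20)
   = 1 / (1 + 25.119 + 0.063096) = 1/26.182 = 0.03819
[CO3²⁻] = α₂ × DIC = 0.03819 × 3.48 = 0.133 mmol/L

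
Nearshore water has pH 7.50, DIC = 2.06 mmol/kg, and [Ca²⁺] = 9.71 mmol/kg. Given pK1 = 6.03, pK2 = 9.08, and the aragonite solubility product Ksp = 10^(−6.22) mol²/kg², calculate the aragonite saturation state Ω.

Ω = 0.824

α₂ = 1 / (1 + [H⁺]/K2 + [H⁺]²/(K1K2)) = 1 / (1 + 10^+1.58 + 10^+0.11)
   = 1 / (1 + 38.019 + 1.2882) = 1/40.307 = 0.02481
[CO3²⁻] = α₂ × DIC = 0.02481 × 2.06 = 0.05111 mmol/kg
Ksp = 10^(−6.22) = 6.026×10^-7
Ω = [Ca²⁺][CO3²⁻]/Ksp = (9.71×10^-3)(5.111×10^-5) / 6.026×10^-7 = 0.824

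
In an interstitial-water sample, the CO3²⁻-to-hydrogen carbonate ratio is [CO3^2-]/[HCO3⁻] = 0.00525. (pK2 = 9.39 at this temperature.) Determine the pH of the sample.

pH = 7.11

From K2 = [H⁺][CO3^2-]/[HCO3⁻]:  pH = pK2 + log₁₀([CO3^2-]/[HCO3⁻])
log₁₀(0.00525) = -2.280
pH = 9.39 + (-2.280) = 7.11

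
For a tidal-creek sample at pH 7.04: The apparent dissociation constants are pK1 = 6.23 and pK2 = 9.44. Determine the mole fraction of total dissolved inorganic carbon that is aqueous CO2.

α₀ = 1 / (1 + K1/[H⁺] + K1K2/[H⁺]²) = 1 / (1 + 10^+0.81 + 10^-1.59)
   = 1 / (1 + 6.4565 + 0.025704) = 1/7.4822 = 0.1336

α₀ = 0.134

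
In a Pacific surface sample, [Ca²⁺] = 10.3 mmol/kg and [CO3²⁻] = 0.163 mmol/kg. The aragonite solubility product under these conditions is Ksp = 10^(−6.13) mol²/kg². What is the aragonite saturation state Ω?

Ω = 2.26

Ksp = 10^(−6.13) = 7.413×10^-7
Ω = [Ca²⁺][CO3²⁻]/Ksp = (10.3×10^-3)(0.163×10^-3) / 7.413×10^-7 = 2.26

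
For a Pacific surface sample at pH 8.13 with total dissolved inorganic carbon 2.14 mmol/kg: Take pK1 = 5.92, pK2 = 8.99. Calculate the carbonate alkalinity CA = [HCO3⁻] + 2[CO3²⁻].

CA = 2.39 mmol/kg

CA = [HCO3⁻] + 2[CO3²⁻] = (α₁ + 2α₂)·DIC
At pH 8.13: [H⁺]/K1 = 10^-2.21 = 0.0061660, K2/[H⁺] = 10^-0.86 = 0.13804
α₁ = 1/(1 + 0.0061660 + 0.13804) = 1/1.1442 = 0.8740; α₂ = α₁·K2/[H⁺] = 0.1206
α₁ + 2α₂ = 1.1153
CA = 1.1153 × 2.14 = 2.39 mmol/kg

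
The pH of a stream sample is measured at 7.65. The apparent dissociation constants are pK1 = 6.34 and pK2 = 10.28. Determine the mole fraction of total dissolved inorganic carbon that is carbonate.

α₂ = 0.00223

α₂ = 1 / (1 + [H⁺]/K2 + [H⁺]²/(K1K2)) = 1 / (1 + 10^+2.63 + 10^+1.32)
   = 1 / (1 + 426.58 + 20.893) = 1/448.47 = 0.002230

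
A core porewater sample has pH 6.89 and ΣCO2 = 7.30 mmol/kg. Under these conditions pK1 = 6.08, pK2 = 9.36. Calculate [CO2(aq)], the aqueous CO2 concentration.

[CO2*] = 0.976 mmol/kg

α₀ = 1 / (1 + K1/[H⁺] + K1K2/[H⁺]²) = 1 / (1 + 10^+0.81 + 10^-1.66)
   = 1 / (1 + 6.4565 + 0.021878) = 1/7.4784 = 0.1337
[CO2*] = α₀ × DIC = 0.1337 × 7.30 = 0.976 mmol/kg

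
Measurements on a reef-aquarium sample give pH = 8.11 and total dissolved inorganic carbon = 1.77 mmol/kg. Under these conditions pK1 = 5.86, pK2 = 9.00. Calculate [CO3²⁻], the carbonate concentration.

α₂ = 1 / (1 + [H⁺]/K2 + [H⁺]²/(K1K2)) = 1 / (1 + 10^+0.89 + 10^-1.36)
   = 1 / (1 + 7.7625 + 0.043652) = 1/8.8061 = 0.1136
[CO3²⁻] = α₂ × DIC = 0.1136 × 1.77 = 0.201 mmol/kg

[CO3²⁻] = 0.201 mmol/kg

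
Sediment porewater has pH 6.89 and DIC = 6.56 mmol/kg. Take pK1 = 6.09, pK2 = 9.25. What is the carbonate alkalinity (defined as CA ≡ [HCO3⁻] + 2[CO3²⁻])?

CA = [HCO3⁻] + 2[CO3²⁻] = (α₁ + 2α₂)·DIC
At pH 6.89: [H⁺]/K1 = 10^-0.80 = 0.15849, K2/[H⁺] = 10^-2.36 = 0.0043652
α₁ = 1/(1 + 0.15849 + 0.0043652) = 1/1.1629 = 0.8600; α₂ = α₁·K2/[H⁺] = 0.003754
α₁ + 2α₂ = 0.8675
CA = 0.8675 × 6.56 = 5.69 mmol/kg

CA = 5.69 mmol/kg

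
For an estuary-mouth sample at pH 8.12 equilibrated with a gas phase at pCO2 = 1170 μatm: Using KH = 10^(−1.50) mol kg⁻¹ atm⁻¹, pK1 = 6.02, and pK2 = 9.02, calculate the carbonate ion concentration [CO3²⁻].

[CO3²⁻] = 0.586 mmol/kg

[CO2*] = KH · pCO2 = 10^(−1.50) × 1170×10^-6 = 3.700×10^-5 mol/kg
α₀ = 1/(1 + K1/[H⁺] + K1K2/[H⁺]²) = 1/(1 + 10^+2.10 + 10^+1.20) = 0.007006
DIC = [CO2*]/α₀ = 3.700×10^-5 / 0.007006 = 5.281 mmol/kg
[CO3²⁻] = α₂·DIC; α₂ = 0.1110, so [CO3²⁻] = 0.1110 × 5.281 = 0.586 mmol/kg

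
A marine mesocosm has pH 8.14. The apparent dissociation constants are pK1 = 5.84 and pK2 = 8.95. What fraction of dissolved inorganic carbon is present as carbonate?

α₂ = 1 / (1 + [H⁺]/K2 + [H⁺]²/(K1K2)) = 1 / (1 + 10^+0.81 + 10^-1.49)
   = 1 / (1 + 6.4565 + 0.032359) = 1/7.4889 = 0.1335

α₂ = 0.134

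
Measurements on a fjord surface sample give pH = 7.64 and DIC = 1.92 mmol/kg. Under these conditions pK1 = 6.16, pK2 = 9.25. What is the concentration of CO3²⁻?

α₂ = 1 / (1 + [H⁺]/K2 + [H⁺]²/(K1K2)) = 1 / (1 + 10^+1.61 + 10^+0.13)
   = 1 / (1 + 40.738 + 1.3490) = 1/43.087 = 0.02321
[CO3²⁻] = α₂ × DIC = 0.02321 × 1.92 = 0.0446 mmol/kg

[CO3²⁻] = 0.0446 mmol/kg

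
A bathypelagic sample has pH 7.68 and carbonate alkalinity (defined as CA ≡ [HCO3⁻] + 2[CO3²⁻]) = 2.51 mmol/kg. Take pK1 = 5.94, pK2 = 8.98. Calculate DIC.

CA = [HCO3⁻] + 2[CO3²⁻] = (α₁ + 2α₂)·DIC
At pH 7.68: [H⁺]/K1 = 10^-1.74 = 0.018197, K2/[H⁺] = 10^-1.30 = 0.050119
α₁ = 1/(1 + 0.018197 + 0.050119) = 1/1.0683 = 0.9361; α₂ = α₁·K2/[H⁺] = 0.04691
α₁ + 2α₂ = 1.0299
DIC = CA / (α₁ + 2α₂) = 2.51 / 1.0299 = 2.44 mmol/kg

DIC = 2.44 mmol/kg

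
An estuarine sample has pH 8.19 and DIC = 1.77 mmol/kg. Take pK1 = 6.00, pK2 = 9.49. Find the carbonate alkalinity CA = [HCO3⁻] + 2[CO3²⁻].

CA = 1.84 mmol/kg

CA = [HCO3⁻] + 2[CO3²⁻] = (α₁ + 2α₂)·DIC
At pH 8.19: [H⁺]/K1 = 10^-2.19 = 0.0064565, K2/[H⁺] = 10^-1.30 = 0.050119
α₁ = 1/(1 + 0.0064565 + 0.050119) = 1/1.0566 = 0.9465; α₂ = α₁·K2/[H⁺] = 0.04744
α₁ + 2α₂ = 1.0413
CA = 1.0413 × 1.77 = 1.84 mmol/kg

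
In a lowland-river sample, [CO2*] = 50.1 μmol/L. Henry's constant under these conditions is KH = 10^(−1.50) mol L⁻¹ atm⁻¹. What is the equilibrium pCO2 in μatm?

pCO2 = 1580 μatm

KH = 10^(−1.50) = 3.162×10^-2 mol L⁻¹ atm⁻¹
pCO2 = [CO2*]/KH = 50.1×10^-6 / 3.162×10^-2 = 1.58×10^-3 atm = 1580 μatm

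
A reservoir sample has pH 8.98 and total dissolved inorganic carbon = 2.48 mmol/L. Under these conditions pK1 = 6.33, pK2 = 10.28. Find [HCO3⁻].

[HCO3⁻] = 2.36 mmol/L

α₁ = 1 / (1 + [H⁺]/K1 + K2/[H⁺]) = 1 / (1 + 10^-2.65 + 10^-1.30)
   = 1 / (1 + 0.0022387 + 0.050119) = 1/1.0524 = 0.9502
[HCO3⁻] = α₁ × DIC = 0.9502 × 2.48 = 2.36 mmol/L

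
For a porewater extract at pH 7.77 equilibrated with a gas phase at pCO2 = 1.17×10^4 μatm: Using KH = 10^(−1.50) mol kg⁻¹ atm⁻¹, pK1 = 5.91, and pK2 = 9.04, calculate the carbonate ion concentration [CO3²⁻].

[CO3²⁻] = 1.44 mmol/kg

[CO2*] = KH · pCO2 = 10^(−1.50) × 1.17×10^4×10^-6 = 3.700×10^-4 mol/kg
α₀ = 1/(1 + K1/[H⁺] + K1K2/[H⁺]²) = 1/(1 + 10^+1.86 + 10^+0.59) = 0.01293
DIC = [CO2*]/α₀ = 3.700×10^-4 / 0.01293 = 28.61 mmol/kg
[CO3²⁻] = α₂·DIC; α₂ = 0.05031, so [CO3²⁻] = 0.05031 × 28.61 = 1.44 mmol/kg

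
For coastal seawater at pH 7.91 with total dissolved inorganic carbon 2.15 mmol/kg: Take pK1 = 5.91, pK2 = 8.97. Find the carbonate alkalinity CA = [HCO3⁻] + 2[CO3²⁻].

CA = 2.30 mmol/kg

CA = [HCO3⁻] + 2[CO3²⁻] = (α₁ + 2α₂)·DIC
At pH 7.91: [H⁺]/K1 = 10^-2.00 = 0.010000, K2/[H⁺] = 10^-1.06 = 0.087096
α₁ = 1/(1 + 0.010000 + 0.087096) = 1/1.0971 = 0.9115; α₂ = α₁·K2/[H⁺] = 0.07939
α₁ + 2α₂ = 1.0703
CA = 1.0703 × 2.15 = 2.30 mmol/kg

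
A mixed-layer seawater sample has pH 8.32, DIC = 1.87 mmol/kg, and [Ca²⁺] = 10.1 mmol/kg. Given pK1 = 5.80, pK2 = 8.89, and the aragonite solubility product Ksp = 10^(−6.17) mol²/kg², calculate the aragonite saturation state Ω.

Ω = 5.91

α₂ = 1 / (1 + [H⁺]/K2 + [H⁺]²/(K1K2)) = 1 / (1 + 10^+0.57 + 10^-1.95)
   = 1 / (1 + 3.7154 + 0.011220) = 1/4.7266 = 0.2116
[CO3²⁻] = α₂ × DIC = 0.2116 × 1.87 = 0.3956 mmol/kg
Ksp = 10^(−6.17) = 6.761×10^-7
Ω = [Ca²⁺][CO3²⁻]/Ksp = (10.1×10^-3)(3.956×10^-4) / 6.761×10^-7 = 5.91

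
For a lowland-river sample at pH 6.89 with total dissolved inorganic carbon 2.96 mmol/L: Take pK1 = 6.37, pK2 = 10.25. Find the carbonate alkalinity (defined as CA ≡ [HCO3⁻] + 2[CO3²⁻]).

CA = 2.27 mmol/L

CA = [HCO3⁻] + 2[CO3²⁻] = (α₁ + 2α₂)·DIC
At pH 6.89: [H⁺]/K1 = 10^-0.52 = 0.30200, K2/[H⁺] = 10^-3.36 = 0.00043652
α₁ = 1/(1 + 0.30200 + 0.00043652) = 1/1.3024 = 0.7678; α₂ = α₁·K2/[H⁺] = 0.0003352
α₁ + 2α₂ = 0.7685
CA = 0.7685 × 2.96 = 2.27 mmol/L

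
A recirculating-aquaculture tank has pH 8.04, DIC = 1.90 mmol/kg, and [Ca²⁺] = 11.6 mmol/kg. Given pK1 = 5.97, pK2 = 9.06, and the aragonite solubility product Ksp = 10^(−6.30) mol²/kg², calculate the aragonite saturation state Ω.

Ω = 3.80

α₂ = 1 / (1 + [H⁺]/K2 + [H⁺]²/(K1K2)) = 1 / (1 + 10^+1.02 + 10^-1.05)
   = 1 / (1 + 10.471 + 0.089125) = 1/11.560 = 0.08650
[CO3²⁻] = α₂ × DIC = 0.08650 × 1.90 = 0.1644 mmol/kg
Ksp = 10^(−6.30) = 5.012×10^-7
Ω = [Ca²⁺][CO3²⁻]/Ksp = (11.6×10^-3)(1.644×10^-4) / 5.012×10^-7 = 3.80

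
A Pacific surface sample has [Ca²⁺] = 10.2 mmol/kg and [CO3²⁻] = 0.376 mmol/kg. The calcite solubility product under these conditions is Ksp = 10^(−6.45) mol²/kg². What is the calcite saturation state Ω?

Ksp = 10^(−6.45) = 3.548×10^-7
Ω = [Ca²⁺][CO3²⁻]/Ksp = (10.2×10^-3)(0.376×10^-3) / 3.548×10^-7 = 10.8

Ω = 10.8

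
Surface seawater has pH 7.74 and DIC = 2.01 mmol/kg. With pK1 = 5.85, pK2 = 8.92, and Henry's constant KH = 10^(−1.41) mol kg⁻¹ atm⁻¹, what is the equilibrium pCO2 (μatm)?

α₀ = 1 / (1 + K1/[H⁺] + K1K2/[H⁺]²) = 1 / (1 + 10^+1.89 + 10^+0.71)
   = 1 / (1 + 77.625 + 5.1286) = 1/83.753 = 0.01194
[CO2*] = α₀ × DIC = 0.01194 × 2.01 = 0.02400 mmol/kg
pCO2 = [CO2*]/KH = 2.400×10^-5 / 3.890×10^-2 = 617 μatm

pCO2 = 617 μatm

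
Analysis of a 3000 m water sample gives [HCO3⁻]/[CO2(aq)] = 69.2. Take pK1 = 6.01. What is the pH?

pH = 7.85

From K1 = [H⁺][HCO3⁻]/[CO2(aq)]:  pH = pK1 + log₁₀([HCO3⁻]/[CO2(aq)])
log₁₀(69.2) = +1.840
pH = 6.01 + (+1.840) = 7.85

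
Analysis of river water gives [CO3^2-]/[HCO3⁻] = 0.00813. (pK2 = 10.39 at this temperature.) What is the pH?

pH = 8.30

From K2 = [H⁺][CO3^2-]/[HCO3⁻]:  pH = pK2 + log₁₀([CO3^2-]/[HCO3⁻])
log₁₀(0.00813) = -2.090
pH = 10.39 + (-2.090) = 8.30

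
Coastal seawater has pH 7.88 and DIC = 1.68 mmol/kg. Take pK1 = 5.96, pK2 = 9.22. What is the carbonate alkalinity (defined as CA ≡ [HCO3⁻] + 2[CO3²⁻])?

CA = [HCO3⁻] + 2[CO3²⁻] = (α₁ + 2α₂)·DIC
At pH 7.88: [H⁺]/K1 = 10^-1.92 = 0.012023, K2/[H⁺] = 10^-1.34 = 0.045709
α₁ = 1/(1 + 0.012023 + 0.045709) = 1/1.0577 = 0.9454; α₂ = α₁·K2/[H⁺] = 0.04321
α₁ + 2α₂ = 1.0318
CA = 1.0318 × 1.68 = 1.73 mmol/kg

CA = 1.73 mmol/kg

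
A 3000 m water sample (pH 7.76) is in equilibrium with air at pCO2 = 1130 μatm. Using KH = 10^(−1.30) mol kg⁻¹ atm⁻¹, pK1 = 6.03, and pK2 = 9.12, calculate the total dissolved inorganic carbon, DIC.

[CO2*] = KH · pCO2 = 10^(−1.30) × 1130×10^-6 = 5.663×10^-5 mol/kg
α₀ = 1/(1 + K1/[H⁺] + K1K2/[H⁺]²) = 1/(1 + 10^+1.73 + 10^+0.37) = 0.01753
DIC = [CO2*]/α₀ = 5.663×10^-5 / 0.01753 = 3.23 mmol/kg

DIC = 3.23 mmol/kg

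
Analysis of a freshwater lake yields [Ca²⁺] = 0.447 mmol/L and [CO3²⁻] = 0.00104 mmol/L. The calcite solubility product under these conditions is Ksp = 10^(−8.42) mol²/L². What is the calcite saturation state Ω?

Ω = 0.122

Ksp = 10^(−8.42) = 3.802×10^-9
Ω = [Ca²⁺][CO3²⁻]/Ksp = (0.447×10^-3)(0.00104×10^-3) / 3.802×10^-9 = 0.122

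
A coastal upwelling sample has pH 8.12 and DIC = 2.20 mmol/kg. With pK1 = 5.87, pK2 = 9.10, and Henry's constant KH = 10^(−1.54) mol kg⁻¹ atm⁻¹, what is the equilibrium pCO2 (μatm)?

α₀ = 1 / (1 + K1/[H⁺] + K1K2/[H⁺]²) = 1 / (1 + 10^+2.25 + 10^+1.27)
   = 1 / (1 + 177.83 + 18.621) = 1/197.45 = 0.005065
[CO2*] = α₀ × DIC = 0.005065 × 2.20 = 0.01114 mmol/kg = 11.14 μmol/kg
pCO2 = [CO2*]/KH = 1.114×10^-5 / 2.884×10^-2 = 386 μatm

pCO2 = 386 μatm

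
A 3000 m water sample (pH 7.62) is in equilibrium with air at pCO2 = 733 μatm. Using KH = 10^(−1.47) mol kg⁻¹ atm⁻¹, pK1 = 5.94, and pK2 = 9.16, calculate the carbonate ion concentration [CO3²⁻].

[CO2*] = KH · pCO2 = 10^(−1.47) × 733×10^-6 = 2.484×10^-5 mol/kg
α₀ = 1/(1 + K1/[H⁺] + K1K2/[H⁺]²) = 1/(1 + 10^+1.68 + 10^+0.14) = 0.01990
DIC = [CO2*]/α₀ = 2.484×10^-5 / 0.01990 = 1.248 mmol/kg
[CO3²⁻] = α₂·DIC; α₂ = 0.02747, so [CO3²⁻] = 0.02747 × 1.248 = 0.0343 mmol/kg

[CO3²⁻] = 0.0343 mmol/kg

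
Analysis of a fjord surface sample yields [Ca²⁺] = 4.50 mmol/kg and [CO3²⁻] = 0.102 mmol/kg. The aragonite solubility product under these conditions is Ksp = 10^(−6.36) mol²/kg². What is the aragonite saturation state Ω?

Ω = 1.05

Ksp = 10^(−6.36) = 4.365×10^-7
Ω = [Ca²⁺][CO3²⁻]/Ksp = (4.50×10^-3)(0.102×10^-3) / 4.365×10^-7 = 1.05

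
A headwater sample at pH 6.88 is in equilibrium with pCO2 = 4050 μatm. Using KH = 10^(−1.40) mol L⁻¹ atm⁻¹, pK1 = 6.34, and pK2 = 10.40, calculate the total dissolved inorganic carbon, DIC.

[CO2*] = KH · pCO2 = 10^(−1.40) × 4050×10^-6 = 1.612×10^-4 mol/L
α₀ = 1/(1 + K1/[H⁺] + K1K2/[H⁺]²) = 1/(1 + 10^+0.54 + 10^-2.98) = 0.2238
DIC = [CO2*]/α₀ = 1.612×10^-4 / 0.2238 = 0.720 mmol/L

DIC = 0.720 mmol/L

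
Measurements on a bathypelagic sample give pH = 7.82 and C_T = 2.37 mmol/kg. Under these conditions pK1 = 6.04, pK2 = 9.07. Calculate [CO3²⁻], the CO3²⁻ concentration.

[CO3²⁻] = 0.124 mmol/kg

α₂ = 1 / (1 + [H⁺]/K2 + [H⁺]²/(K1K2)) = 1 / (1 + 10^+1.25 + 10^-0.53)
   = 1 / (1 + 17.783 + 0.29512) = 1/19.078 = 0.05242
[CO3²⁻] = α₂ × DIC = 0.05242 × 2.37 = 0.124 mmol/kg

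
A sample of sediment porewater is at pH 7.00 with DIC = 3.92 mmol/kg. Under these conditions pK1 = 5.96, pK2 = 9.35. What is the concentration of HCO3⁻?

α₁ = 1 / (1 + [H⁺]/K1 + K2/[H⁺]) = 1 / (1 + 10^-1.04 + 10^-2.35)
   = 1 / (1 + 0.091201 + 0.0044668) = 1/1.0957 = 0.9127
[HCO3⁻] = α₁ × DIC = 0.9127 × 3.92 = 3.58 mmol/kg

[HCO3⁻] = 3.58 mmol/kg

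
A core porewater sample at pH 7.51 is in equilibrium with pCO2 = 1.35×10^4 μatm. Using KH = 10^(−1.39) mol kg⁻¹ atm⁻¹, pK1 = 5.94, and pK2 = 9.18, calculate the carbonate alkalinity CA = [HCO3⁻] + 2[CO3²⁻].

[CO2*] = KH · pCO2 = 10^(−1.39) × 1.35×10^4×10^-6 = 5.500×10^-4 mol/kg
α₀ = 1/(1 + K1/[H⁺] + K1K2/[H⁺]²) = 1/(1 + 10^+1.57 + 10^-0.10) = 0.02568
DIC = [CO2*]/α₀ = 5.500×10^-4 / 0.02568 = 21.42 mmol/kg
CA = (α₁ + 2α₂)·DIC = (0.9539 + 2×0.02039) × 21.42 = 21.3 mmol/kg

CA = 21.3 mmol/kg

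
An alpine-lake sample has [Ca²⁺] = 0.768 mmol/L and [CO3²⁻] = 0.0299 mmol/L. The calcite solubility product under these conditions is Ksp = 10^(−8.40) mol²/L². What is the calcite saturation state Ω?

Ksp = 10^(−8.40) = 3.981×10^-9
Ω = [Ca²⁺][CO3²⁻]/Ksp = (0.768×10^-3)(0.0299×10^-3) / 3.981×10^-9 = 5.77

Ω = 5.77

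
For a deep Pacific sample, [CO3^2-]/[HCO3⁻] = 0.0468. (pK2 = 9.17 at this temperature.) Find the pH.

pH = 7.84

From K2 = [H⁺][CO3^2-]/[HCO3⁻]:  pH = pK2 + log₁₀([CO3^2-]/[HCO3⁻])
log₁₀(0.0468) = -1.330
pH = 9.17 + (-1.330) = 7.84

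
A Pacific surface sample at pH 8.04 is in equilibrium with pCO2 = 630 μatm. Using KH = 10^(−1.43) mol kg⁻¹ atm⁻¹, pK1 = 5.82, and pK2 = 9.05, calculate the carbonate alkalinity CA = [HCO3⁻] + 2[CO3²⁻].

[CO2*] = KH · pCO2 = 10^(−1.43) × 630×10^-6 = 2.341×10^-5 mol/kg
α₀ = 1/(1 + K1/[H⁺] + K1K2/[H⁺]²) = 1/(1 + 10^+2.22 + 10^+1.21) = 0.005459
DIC = [CO2*]/α₀ = 2.341×10^-5 / 0.005459 = 4.288 mmol/kg
CA = (α₁ + 2α₂)·DIC = (0.9060 + 2×0.08854) × 4.288 = 4.64 mmol/kg

CA = 4.64 mmol/kg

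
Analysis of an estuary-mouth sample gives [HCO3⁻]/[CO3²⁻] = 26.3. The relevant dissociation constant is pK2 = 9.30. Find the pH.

pH = 7.88

From K2 = [H⁺][CO3²⁻]/[HCO3⁻]:  pH = pK2 − log₁₀([HCO3⁻]/[CO3²⁻])
log₁₀(26.3) = +1.420
pH = 9.30 − (+1.420) = 7.88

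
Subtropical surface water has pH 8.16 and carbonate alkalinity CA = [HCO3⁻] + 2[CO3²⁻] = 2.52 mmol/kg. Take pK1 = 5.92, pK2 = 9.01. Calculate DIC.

DIC = 2.25 mmol/kg

CA = [HCO3⁻] + 2[CO3²⁻] = (α₁ + 2α₂)·DIC
At pH 8.16: [H⁺]/K1 = 10^-2.24 = 0.0057544, K2/[H⁺] = 10^-0.85 = 0.14125
α₁ = 1/(1 + 0.0057544 + 0.14125) = 1/1.1470 = 0.8718; α₂ = α₁·K2/[H⁺] = 0.1231
α₁ + 2α₂ = 1.1181
DIC = CA / (α₁ + 2α₂) = 2.52 / 1.1181 = 2.25 mmol/kg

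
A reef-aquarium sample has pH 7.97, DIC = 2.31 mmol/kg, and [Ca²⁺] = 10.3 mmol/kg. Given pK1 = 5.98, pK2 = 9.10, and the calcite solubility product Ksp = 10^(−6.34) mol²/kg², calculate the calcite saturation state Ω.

α₂ = 1 / (1 + [H⁺]/K2 + [H⁺]²/(K1K2)) = 1 / (1 + 10^+1.13 + 10^-0.86)
   = 1 / (1 + 13.490 + 0.13804) = 1/14.628 = 0.06836
[CO3²⁻] = α₂ × DIC = 0.06836 × 2.31 = 0.1579 mmol/kg
Ksp = 10^(−6.34) = 4.571×10^-7
Ω = [Ca²⁺][CO3²⁻]/Ksp = (10.3×10^-3)(1.579×10^-4) / 4.571×10^-7 = 3.56

Ω = 3.56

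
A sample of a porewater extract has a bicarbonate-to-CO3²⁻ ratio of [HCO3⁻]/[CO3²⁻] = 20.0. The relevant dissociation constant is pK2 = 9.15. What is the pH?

From K2 = [H⁺][CO3²⁻]/[HCO3⁻]:  pH = pK2 − log₁₀([HCO3⁻]/[CO3²⁻])
log₁₀(20.0) = +1.301
pH = 9.15 − (+1.301) = 7.85

pH = 7.85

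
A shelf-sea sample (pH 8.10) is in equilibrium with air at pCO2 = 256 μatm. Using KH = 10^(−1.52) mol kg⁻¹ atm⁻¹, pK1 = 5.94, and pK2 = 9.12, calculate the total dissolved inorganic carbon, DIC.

[CO2*] = KH · pCO2 = 10^(−1.52) × 256×10^-6 = 7.731×10^-6 mol/kg
α₀ = 1/(1 + K1/[H⁺] + K1K2/[H⁺]²) = 1/(1 + 10^+2.16 + 10^+1.14) = 0.006276
DIC = [CO2*]/α₀ = 7.731×10^-6 / 0.006276 = 1.23 mmol/kg

DIC = 1.23 mmol/kg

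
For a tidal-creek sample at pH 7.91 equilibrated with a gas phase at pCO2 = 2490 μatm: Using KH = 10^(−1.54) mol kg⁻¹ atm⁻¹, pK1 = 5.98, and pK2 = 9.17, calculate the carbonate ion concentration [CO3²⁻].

[CO2*] = KH · pCO2 = 10^(−1.54) × 2490×10^-6 = 7.181×10^-5 mol/kg
α₀ = 1/(1 + K1/[H⁺] + K1K2/[H⁺]²) = 1/(1 + 10^+1.93 + 10^+0.67) = 0.01101
DIC = [CO2*]/α₀ = 7.181×10^-5 / 0.01101 = 6.520 mmol/kg
[CO3²⁻] = α₂·DIC; α₂ = 0.05152, so [CO3²⁻] = 0.05152 × 6.520 = 0.336 mmol/kg

[CO3²⁻] = 0.336 mmol/kg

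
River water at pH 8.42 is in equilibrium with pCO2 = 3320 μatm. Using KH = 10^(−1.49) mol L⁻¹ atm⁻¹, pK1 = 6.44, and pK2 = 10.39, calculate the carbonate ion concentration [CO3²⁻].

[CO3²⁻] = 0.110 mmol/L

[CO2*] = KH · pCO2 = 10^(−1.49) × 3320×10^-6 = 1.074×10^-4 mol/L
α₀ = 1/(1 + K1/[H⁺] + K1K2/[H⁺]²) = 1/(1 + 10^+1.98 + 10^+0.01) = 0.01025
DIC = [CO2*]/α₀ = 1.074×10^-4 / 0.01025 = 10.48 mmol/L
[CO3²⁻] = α₂·DIC; α₂ = 0.01049, so [CO3²⁻] = 0.01049 × 10.48 = 0.110 mmol/L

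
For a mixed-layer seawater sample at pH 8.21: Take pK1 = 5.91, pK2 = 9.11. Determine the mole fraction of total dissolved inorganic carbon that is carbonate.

α₂ = 1 / (1 + [H⁺]/K2 + [H⁺]²/(K1K2)) = 1 / (1 + 10^+0.90 + 10^-1.40)
   = 1 / (1 + 7.9433 + 0.039811) = 1/8.9831 = 0.1113

α₂ = 0.111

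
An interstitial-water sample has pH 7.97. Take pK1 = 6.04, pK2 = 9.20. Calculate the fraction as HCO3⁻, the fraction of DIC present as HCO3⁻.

α₁ = 1 / (1 + [H⁺]/K1 + K2/[H⁺]) = 1 / (1 + 10^-1.93 + 10^-1.23)
   = 1 / (1 + 0.011749 + 0.058884) = 1/1.0706 = 0.9340

α₁ = 0.934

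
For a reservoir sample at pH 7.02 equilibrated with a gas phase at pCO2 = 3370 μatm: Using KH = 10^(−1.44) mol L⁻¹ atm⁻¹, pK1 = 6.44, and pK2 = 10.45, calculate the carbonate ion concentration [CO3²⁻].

[CO2*] = KH · pCO2 = 10^(−1.44) × 3370×10^-6 = 1.224×10^-4 mol/L
α₀ = 1/(1 + K1/[H⁺] + K1K2/[H⁺]²) = 1/(1 + 10^+0.58 + 10^-2.85) = 0.2082
DIC = [CO2*]/α₀ = 1.224×10^-4 / 0.2082 = 0.5877 mmol/L
[CO3²⁻] = α₂·DIC; α₂ = 0.0002941, so [CO3²⁻] = 0.0002941 × 0.5877 = 0.000173 mmol/L = 0.173 μmol/L

[CO3²⁻] = 0.173 μmol/L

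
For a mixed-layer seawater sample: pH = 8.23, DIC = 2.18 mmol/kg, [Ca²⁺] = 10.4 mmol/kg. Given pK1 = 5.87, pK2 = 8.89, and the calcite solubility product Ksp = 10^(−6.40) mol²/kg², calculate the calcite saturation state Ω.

Ω = 10.2

α₂ = 1 / (1 + [H⁺]/K2 + [H⁺]²/(K1K2)) = 1 / (1 + 10^+0.66 + 10^-1.70)
   = 1 / (1 + 4.5709 + 0.019953) = 1/5.5908 = 0.1789
[CO3²⁻] = α₂ × DIC = 0.1789 × 2.18 = 0.3899 mmol/kg
Ksp = 10^(−6.40) = 3.981×10^-7
Ω = [Ca²⁺][CO3²⁻]/Ksp = (10.4×10^-3)(3.899×10^-4) / 3.981×10^-7 = 10.2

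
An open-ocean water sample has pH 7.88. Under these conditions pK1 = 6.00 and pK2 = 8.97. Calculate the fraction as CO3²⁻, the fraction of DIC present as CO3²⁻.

α₂ = 1 / (1 + [H⁺]/K2 + [H⁺]²/(K1K2)) = 1 / (1 + 10^+1.09 + 10^-0.79)
   = 1 / (1 + 12.303 + 0.16218) = 1/13.465 = 0.07427

α₂ = 0.0743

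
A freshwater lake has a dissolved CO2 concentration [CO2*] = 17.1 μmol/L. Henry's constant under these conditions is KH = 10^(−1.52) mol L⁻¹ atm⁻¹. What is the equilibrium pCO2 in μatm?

KH = 10^(−1.52) = 3.020×10^-2 mol L⁻¹ atm⁻¹
pCO2 = [CO2*]/KH = 17.1×10^-6 / 3.020×10^-2 = 5.66×10^-4 atm = 566 μatm

pCO2 = 566 μatm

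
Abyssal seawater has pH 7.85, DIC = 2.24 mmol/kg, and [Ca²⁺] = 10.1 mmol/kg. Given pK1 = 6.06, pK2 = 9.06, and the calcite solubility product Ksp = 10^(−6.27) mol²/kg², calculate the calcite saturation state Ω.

Ω = 2.41

α₂ = 1 / (1 + [H⁺]/K2 + [H⁺]²/(K1K2)) = 1 / (1 + 10^+1.21 + 10^-0.58)
   = 1 / (1 + 16.218 + 0.26303) = 1/17.481 = 0.05720
[CO3²⁻] = α₂ × DIC = 0.05720 × 2.24 = 0.1281 mmol/kg
Ksp = 10^(−6.27) = 5.370×10^-7
Ω = [Ca²⁺][CO3²⁻]/Ksp = (10.1×10^-3)(1.281×10^-4) / 5.370×10^-7 = 2.41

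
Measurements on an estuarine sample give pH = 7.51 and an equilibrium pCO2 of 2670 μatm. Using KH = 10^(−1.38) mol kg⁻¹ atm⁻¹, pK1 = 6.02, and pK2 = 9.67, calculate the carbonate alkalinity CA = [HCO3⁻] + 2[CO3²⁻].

[CO2*] = KH · pCO2 = 10^(−1.38) × 2670×10^-6 = 1.113×10^-4 mol/kg
α₀ = 1/(1 + K1/[H⁺] + K1K2/[H⁺]²) = 1/(1 + 10^+1.49 + 10^-0.67) = 0.03114
DIC = [CO2*]/α₀ = 1.113×10^-4 / 0.03114 = 3.575 mmol/kg
CA = (α₁ + 2α₂)·DIC = (0.9622 + 2×0.006657) × 3.575 = 3.49 mmol/kg

CA = 3.49 mmol/kg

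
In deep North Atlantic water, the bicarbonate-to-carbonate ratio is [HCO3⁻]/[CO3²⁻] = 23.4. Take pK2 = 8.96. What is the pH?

From K2 = [H⁺][CO3²⁻]/[HCO3⁻]:  pH = pK2 − log₁₀([HCO3⁻]/[CO3²⁻])
log₁₀(23.4) = +1.369
pH = 8.96 − (+1.369) = 7.59

pH = 7.59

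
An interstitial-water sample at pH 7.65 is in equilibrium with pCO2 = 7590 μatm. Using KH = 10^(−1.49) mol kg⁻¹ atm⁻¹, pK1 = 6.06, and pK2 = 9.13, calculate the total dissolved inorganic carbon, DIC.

DIC = 10.1 mmol/kg

[CO2*] = KH · pCO2 = 10^(−1.49) × 7590×10^-6 = 2.456×10^-4 mol/kg
α₀ = 1/(1 + K1/[H⁺] + K1K2/[H⁺]²) = 1/(1 + 10^+1.59 + 10^+0.11) = 0.02428
DIC = [CO2*]/α₀ = 2.456×10^-4 / 0.02428 = 10.1 mmol/kg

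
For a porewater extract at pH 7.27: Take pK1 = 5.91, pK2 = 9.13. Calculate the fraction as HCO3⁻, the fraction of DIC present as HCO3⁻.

α₁ = 0.946

α₁ = 1 / (1 + [H⁺]/K1 + K2/[H⁺]) = 1 / (1 + 10^-1.36 + 10^-1.86)
   = 1 / (1 + 0.043652 + 0.013804) = 1/1.0575 = 0.9457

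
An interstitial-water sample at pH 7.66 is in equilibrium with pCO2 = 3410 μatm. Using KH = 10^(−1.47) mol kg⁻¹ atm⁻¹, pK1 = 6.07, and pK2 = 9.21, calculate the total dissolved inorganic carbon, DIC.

[CO2*] = KH · pCO2 = 10^(−1.47) × 3410×10^-6 = 1.155×10^-4 mol/kg
α₀ = 1/(1 + K1/[H⁺] + K1K2/[H⁺]²) = 1/(1 + 10^+1.59 + 10^+0.04) = 0.02439
DIC = [CO2*]/α₀ = 1.155×10^-4 / 0.02439 = 4.74 mmol/kg

DIC = 4.74 mmol/kg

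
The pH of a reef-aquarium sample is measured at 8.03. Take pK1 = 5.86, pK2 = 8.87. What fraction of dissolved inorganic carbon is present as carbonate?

α₂ = 0.126

α₂ = 1 / (1 + [H⁺]/K2 + [H⁺]²/(K1K2)) = 1 / (1 + 10^+0.84 + 10^-1.33)
   = 1 / (1 + 6.9183 + 0.046774) = 1/7.9651 = 0.1255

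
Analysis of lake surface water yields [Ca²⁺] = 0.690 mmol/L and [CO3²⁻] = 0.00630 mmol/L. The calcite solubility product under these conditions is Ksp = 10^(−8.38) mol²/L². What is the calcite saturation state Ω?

Ksp = 10^(−8.38) = 4.169×10^-9
Ω = [Ca²⁺][CO3²⁻]/Ksp = (0.690×10^-3)(0.00630×10^-3) / 4.169×10^-9 = 1.04

Ω = 1.04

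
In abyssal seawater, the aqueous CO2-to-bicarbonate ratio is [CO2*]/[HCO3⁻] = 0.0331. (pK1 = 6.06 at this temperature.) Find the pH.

pH = 7.54

From K1 = [H⁺][HCO3⁻]/[CO2*]:  pH = pK1 − log₁₀([CO2*]/[HCO3⁻])
log₁₀(0.0331) = -1.480
pH = 6.06 − (-1.480) = 7.54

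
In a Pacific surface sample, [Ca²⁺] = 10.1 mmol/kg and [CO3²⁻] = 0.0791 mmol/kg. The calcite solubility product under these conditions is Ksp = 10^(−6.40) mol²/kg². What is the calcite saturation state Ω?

Ksp = 10^(−6.40) = 3.981×10^-7
Ω = [Ca²⁺][CO3²⁻]/Ksp = (10.1×10^-3)(0.0791×10^-3) / 3.981×10^-7 = 2.01

Ω = 2.01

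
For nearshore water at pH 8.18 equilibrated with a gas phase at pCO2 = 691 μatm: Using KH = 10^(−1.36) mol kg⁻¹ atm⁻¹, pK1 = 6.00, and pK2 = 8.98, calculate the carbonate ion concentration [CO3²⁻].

[CO3²⁻] = 0.724 mmol/kg

[CO2*] = KH · pCO2 = 10^(−1.36) × 691×10^-6 = 3.016×10^-5 mol/kg
α₀ = 1/(1 + K1/[H⁺] + K1K2/[H⁺]²) = 1/(1 + 10^+2.18 + 10^+1.38) = 0.005671
DIC = [CO2*]/α₀ = 3.016×10^-5 / 0.005671 = 5.319 mmol/kg
[CO3²⁻] = α₂·DIC; α₂ = 0.1360, so [CO3²⁻] = 0.1360 × 5.319 = 0.724 mmol/kg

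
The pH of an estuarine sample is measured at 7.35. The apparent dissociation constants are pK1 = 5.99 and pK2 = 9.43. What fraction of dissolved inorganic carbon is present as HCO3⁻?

α₁ = 1 / (1 + [H⁺]/K1 + K2/[H⁺]) = 1 / (1 + 10^-1.36 + 10^-2.08)
   = 1 / (1 + 0.043652 + 0.0083176) = 1/1.0520 = 0.9506

α₁ = 0.951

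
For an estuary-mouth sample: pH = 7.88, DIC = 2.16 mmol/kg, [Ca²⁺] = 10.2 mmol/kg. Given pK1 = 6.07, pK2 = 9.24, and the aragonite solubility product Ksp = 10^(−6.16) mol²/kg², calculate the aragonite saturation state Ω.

α₂ = 1 / (1 + [H⁺]/K2 + [H⁺]²/(K1K2)) = 1 / (1 + 10^+1.36 + 10^-0.45)
   = 1 / (1 + 22.909 + 0.35481) = 1/24.263 = 0.04121
[CO3²⁻] = α₂ × DIC = 0.04121 × 2.16 = 0.08902 mmol/kg
Ksp = 10^(−6.16) = 6.918×10^-7
Ω = [Ca²⁺][CO3²⁻]/Ksp = (10.2×10^-3)(8.902×10^-5) / 6.918×10^-7 = 1.31

Ω = 1.31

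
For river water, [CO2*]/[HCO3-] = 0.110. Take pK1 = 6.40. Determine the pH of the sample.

pH = 7.36

From K1 = [H⁺][HCO3-]/[CO2*]:  pH = pK1 − log₁₀([CO2*]/[HCO3-])
log₁₀(0.110) = -0.959
pH = 6.40 − (-0.959) = 7.36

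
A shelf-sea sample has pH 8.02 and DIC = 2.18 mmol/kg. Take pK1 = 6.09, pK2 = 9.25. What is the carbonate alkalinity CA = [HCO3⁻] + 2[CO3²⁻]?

CA = 2.28 mmol/kg

CA = [HCO3⁻] + 2[CO3²⁻] = (α₁ + 2α₂)·DIC
At pH 8.02: [H⁺]/K1 = 10^-1.93 = 0.011749, K2/[H⁺] = 10^-1.23 = 0.058884
α₁ = 1/(1 + 0.011749 + 0.058884) = 1/1.0706 = 0.9340; α₂ = α₁·K2/[H⁺] = 0.05500
α₁ + 2α₂ = 1.0440
CA = 1.0440 × 2.18 = 2.28 mmol/kg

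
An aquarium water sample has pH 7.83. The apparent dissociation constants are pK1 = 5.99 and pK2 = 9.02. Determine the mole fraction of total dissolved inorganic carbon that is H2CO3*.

α₀ = 0.0134

α₀ = 1 / (1 + K1/[H⁺] + K1K2/[H⁺]²) = 1 / (1 + 10^+1.84 + 10^+0.65)
   = 1 / (1 + 69.183 + 4.4668) = 1/74.650 = 0.01340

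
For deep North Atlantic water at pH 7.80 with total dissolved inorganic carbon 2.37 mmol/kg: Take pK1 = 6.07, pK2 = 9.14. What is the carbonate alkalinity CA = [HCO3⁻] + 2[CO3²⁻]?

CA = 2.43 mmol/kg

CA = [HCO3⁻] + 2[CO3²⁻] = (α₁ + 2α₂)·DIC
At pH 7.80: [H⁺]/K1 = 10^-1.73 = 0.018621, K2/[H⁺] = 10^-1.34 = 0.045709
α₁ = 1/(1 + 0.018621 + 0.045709) = 1/1.0643 = 0.9396; α₂ = α₁·K2/[H⁺] = 0.04295
α₁ + 2α₂ = 1.0255
CA = 1.0255 × 2.37 = 2.43 mmol/kg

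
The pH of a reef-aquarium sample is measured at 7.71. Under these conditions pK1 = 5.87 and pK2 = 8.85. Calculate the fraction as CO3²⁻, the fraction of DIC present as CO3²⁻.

α₂ = 0.0667

α₂ = 1 / (1 + [H⁺]/K2 + [H⁺]²/(K1K2)) = 1 / (1 + 10^+1.14 + 10^-0.70)
   = 1 / (1 + 13.804 + 0.19953) = 1/15.003 = 0.06665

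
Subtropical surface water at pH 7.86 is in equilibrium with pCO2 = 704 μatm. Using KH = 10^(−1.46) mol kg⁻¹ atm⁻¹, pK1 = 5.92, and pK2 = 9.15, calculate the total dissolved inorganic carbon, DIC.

[CO2*] = KH · pCO2 = 10^(−1.46) × 704×10^-6 = 2.441×10^-5 mol/kg
α₀ = 1/(1 + K1/[H⁺] + K1K2/[H⁺]²) = 1/(1 + 10^+1.94 + 10^+0.65) = 0.01080
DIC = [CO2*]/α₀ = 2.441×10^-5 / 0.01080 = 2.26 mmol/kg

DIC = 2.26 mmol/kg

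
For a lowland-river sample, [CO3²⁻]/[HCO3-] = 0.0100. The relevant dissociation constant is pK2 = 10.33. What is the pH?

pH = 8.33

From K2 = [H⁺][CO3²⁻]/[HCO3-]:  pH = pK2 + log₁₀([CO3²⁻]/[HCO3-])
log₁₀(0.0100) = -2.000
pH = 10.33 + (-2.000) = 8.33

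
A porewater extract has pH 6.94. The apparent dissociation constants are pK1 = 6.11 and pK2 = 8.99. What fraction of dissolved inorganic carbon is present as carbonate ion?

α₂ = 0.00770

α₂ = 1 / (1 + [H⁺]/K2 + [H⁺]²/(K1K2)) = 1 / (1 + 10^+2.05 + 10^+1.22)
   = 1 / (1 + 112.20 + 16.596) = 1/129.80 = 0.007704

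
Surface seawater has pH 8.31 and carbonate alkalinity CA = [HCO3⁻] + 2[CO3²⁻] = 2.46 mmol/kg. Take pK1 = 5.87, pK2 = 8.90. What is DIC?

DIC = 2.05 mmol/kg

CA = [HCO3⁻] + 2[CO3²⁻] = (α₁ + 2α₂)·DIC
At pH 8.31: [H⁺]/K1 = 10^-2.44 = 0.0036308, K2/[H⁺] = 10^-0.59 = 0.25704
α₁ = 1/(1 + 0.0036308 + 0.25704) = 1/1.2607 = 0.7932; α₂ = α₁·K2/[H⁺] = 0.2039
α₁ + 2α₂ = 1.2010
DIC = CA / (α₁ + 2α₂) = 2.46 / 1.2010 = 2.05 mmol/kg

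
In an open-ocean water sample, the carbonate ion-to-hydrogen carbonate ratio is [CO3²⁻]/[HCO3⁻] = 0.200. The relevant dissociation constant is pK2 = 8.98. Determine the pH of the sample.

From K2 = [H⁺][CO3²⁻]/[HCO3⁻]:  pH = pK2 + log₁₀([CO3²⁻]/[HCO3⁻])
log₁₀(0.200) = -0.699
pH = 8.98 + (-0.699) = 8.28

pH = 8.28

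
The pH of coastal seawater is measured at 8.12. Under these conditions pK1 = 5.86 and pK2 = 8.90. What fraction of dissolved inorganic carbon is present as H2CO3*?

α₀ = 1 / (1 + K1/[H⁺] + K1K2/[H⁺]²) = 1 / (1 + 10^+2.26 + 10^+1.48)
   = 1 / (1 + 181.97 + 30.200) = 1/213.17 = 0.004691

α₀ = 0.00469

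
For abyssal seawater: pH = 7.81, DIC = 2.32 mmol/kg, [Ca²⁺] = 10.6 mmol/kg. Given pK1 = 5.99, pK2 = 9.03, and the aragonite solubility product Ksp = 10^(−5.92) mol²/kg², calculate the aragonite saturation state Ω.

α₂ = 1 / (1 + [H⁺]/K2 + [H⁺]²/(K1K2)) = 1 / (1 + 10^+1.22 + 10^-0.60)
   = 1 / (1 + 16.596 + 0.25119) = 1/17.847 = 0.05603
[CO3²⁻] = α₂ × DIC = 0.05603 × 2.32 = 0.1300 mmol/kg
Ksp = 10^(−5.92) = 1.202×10^-6
Ω = [Ca²⁺][CO3²⁻]/Ksp = (10.6×10^-3)(1.300×10^-4) / 1.202×10^-6 = 1.15

Ω = 1.15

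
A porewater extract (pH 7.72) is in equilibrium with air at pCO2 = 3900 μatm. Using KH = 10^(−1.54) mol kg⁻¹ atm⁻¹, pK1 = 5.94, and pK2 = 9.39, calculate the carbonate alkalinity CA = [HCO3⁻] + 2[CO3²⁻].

[CO2*] = KH · pCO2 = 10^(−1.54) × 3900×10^-6 = 1.125×10^-4 mol/kg
α₀ = 1/(1 + K1/[H⁺] + K1K2/[H⁺]²) = 1/(1 + 10^+1.78 + 10^+0.11) = 0.01599
DIC = [CO2*]/α₀ = 1.125×10^-4 / 0.01599 = 7.035 mmol/kg
CA = (α₁ + 2α₂)·DIC = (0.9634 + 2×0.02060) × 7.035 = 7.07 mmol/kg

CA = 7.07 mmol/kg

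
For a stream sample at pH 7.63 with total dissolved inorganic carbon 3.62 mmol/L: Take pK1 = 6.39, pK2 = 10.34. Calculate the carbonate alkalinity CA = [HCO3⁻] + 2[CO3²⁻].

CA = [HCO3⁻] + 2[CO3²⁻] = (α₁ + 2α₂)·DIC
At pH 7.63: [H⁺]/K1 = 10^-1.24 = 0.057544, K2/[H⁺] = 10^-2.71 = 0.0019498
α₁ = 1/(1 + 0.057544 + 0.0019498) = 1/1.0595 = 0.9438; α₂ = α₁·K2/[H⁺] = 0.001840
α₁ + 2α₂ = 0.9475
CA = 0.9475 × 3.62 = 3.43 mmol/L

CA = 3.43 mmol/L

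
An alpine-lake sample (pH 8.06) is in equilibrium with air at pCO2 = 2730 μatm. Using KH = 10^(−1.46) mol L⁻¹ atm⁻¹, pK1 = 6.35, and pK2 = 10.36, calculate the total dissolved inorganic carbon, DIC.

DIC = 4.97 mmol/L

[CO2*] = KH · pCO2 = 10^(−1.46) × 2730×10^-6 = 9.466×10^-5 mol/L
α₀ = 1/(1 + K1/[H⁺] + K1K2/[H⁺]²) = 1/(1 + 10^+1.71 + 10^-0.59) = 0.01903
DIC = [CO2*]/α₀ = 9.466×10^-5 / 0.01903 = 4.97 mmol/L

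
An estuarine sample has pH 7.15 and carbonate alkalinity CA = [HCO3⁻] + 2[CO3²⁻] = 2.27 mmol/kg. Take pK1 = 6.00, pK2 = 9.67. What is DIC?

CA = [HCO3⁻] + 2[CO3²⁻] = (α₁ + 2α₂)·DIC
At pH 7.15: [H⁺]/K1 = 10^-1.15 = 0.070795, K2/[H⁺] = 10^-2.52 = 0.0030200
α₁ = 1/(1 + 0.070795 + 0.0030200) = 1/1.0738 = 0.9313; α₂ = α₁·K2/[H⁺] = 0.002812
α₁ + 2α₂ = 0.9369
DIC = CA / (α₁ + 2α₂) = 2.27 / 0.9369 = 2.42 mmol/kg

DIC = 2.42 mmol/kg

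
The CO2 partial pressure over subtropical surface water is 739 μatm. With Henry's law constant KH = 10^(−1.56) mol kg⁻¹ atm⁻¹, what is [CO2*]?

KH = 10^(−1.56) = 2.754×10^-2 mol kg⁻¹ atm⁻¹
[CO2*] = KH · pCO2 = 2.754×10^-2 × 739×10^-6 atm = 2.04×10^-5 mol/kg

[CO2*] = 20.4 μmol/kg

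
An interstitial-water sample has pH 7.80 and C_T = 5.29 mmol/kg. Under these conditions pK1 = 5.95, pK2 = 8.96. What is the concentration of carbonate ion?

[CO3²⁻] = 0.338 mmol/kg

α₂ = 1 / (1 + [H⁺]/K2 + [H⁺]²/(K1K2)) = 1 / (1 + 10^+1.16 + 10^-0.69)
   = 1 / (1 + 14.454 + 0.20417) = 1/15.659 = 0.06386
[CO3²⁻] = α₂ × DIC = 0.06386 × 5.29 = 0.338 mmol/kg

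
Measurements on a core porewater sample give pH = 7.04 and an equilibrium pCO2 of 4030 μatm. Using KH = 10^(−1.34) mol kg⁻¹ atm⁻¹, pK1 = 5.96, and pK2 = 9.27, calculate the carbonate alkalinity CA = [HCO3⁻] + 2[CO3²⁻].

CA = 2.24 mmol/kg

[CO2*] = KH · pCO2 = 10^(−1.34) × 4030×10^-6 = 1.842×10^-4 mol/kg
α₀ = 1/(1 + K1/[H⁺] + K1K2/[H⁺]²) = 1/(1 + 10^+1.08 + 10^-1.15) = 0.07637
DIC = [CO2*]/α₀ = 1.842×10^-4 / 0.07637 = 2.412 mmol/kg
CA = (α₁ + 2α₂)·DIC = (0.9182 + 2×0.005407) × 2.412 = 2.24 mmol/kg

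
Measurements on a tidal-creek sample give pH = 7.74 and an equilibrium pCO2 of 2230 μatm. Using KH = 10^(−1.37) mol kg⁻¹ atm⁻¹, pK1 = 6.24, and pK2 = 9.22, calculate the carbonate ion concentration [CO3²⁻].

[CO2*] = KH · pCO2 = 10^(−1.37) × 2230×10^-6 = 9.513×10^-5 mol/kg
α₀ = 1/(1 + K1/[H⁺] + K1K2/[H⁺]²) = 1/(1 + 10^+1.50 + 10^+0.02) = 0.02970
DIC = [CO2*]/α₀ = 9.513×10^-5 / 0.02970 = 3.203 mmol/kg
[CO3²⁻] = α₂·DIC; α₂ = 0.03110, so [CO3²⁻] = 0.03110 × 3.203 = 0.0996 mmol/kg

[CO3²⁻] = 0.0996 mmol/kg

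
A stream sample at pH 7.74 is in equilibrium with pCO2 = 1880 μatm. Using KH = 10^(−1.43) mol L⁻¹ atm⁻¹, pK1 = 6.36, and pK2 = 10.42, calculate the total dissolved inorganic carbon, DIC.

[CO2*] = KH · pCO2 = 10^(−1.43) × 1880×10^-6 = 6.985×10^-5 mol/L
α₀ = 1/(1 + K1/[H⁺] + K1K2/[H⁺]²) = 1/(1 + 10^+1.38 + 10^-1.30) = 0.03994
DIC = [CO2*]/α₀ = 6.985×10^-5 / 0.03994 = 1.75 mmol/L

DIC = 1.75 mmol/L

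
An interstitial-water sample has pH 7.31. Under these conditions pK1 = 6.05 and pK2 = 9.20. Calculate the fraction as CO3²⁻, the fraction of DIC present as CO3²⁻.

α₂ = 0.0121

α₂ = 1 / (1 + [H⁺]/K2 + [H⁺]²/(K1K2)) = 1 / (1 + 10^+1.89 + 10^+0.63)
   = 1 / (1 + 77.625 + 4.2658) = 1/82.891 = 0.01206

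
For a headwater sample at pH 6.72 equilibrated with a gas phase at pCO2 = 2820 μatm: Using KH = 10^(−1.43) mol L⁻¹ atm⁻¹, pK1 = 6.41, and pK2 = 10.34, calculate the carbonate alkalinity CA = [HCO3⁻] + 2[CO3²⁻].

[CO2*] = KH · pCO2 = 10^(−1.43) × 2820×10^-6 = 1.048×10^-4 mol/L
α₀ = 1/(1 + K1/[H⁺] + K1K2/[H⁺]²) = 1/(1 + 10^+0.31 + 10^-3.31) = 0.3287
DIC = [CO2*]/α₀ = 1.048×10^-4 / 0.3287 = 0.3187 mmol/L
CA = (α₁ + 2α₂)·DIC = (0.6711 + 2×0.0001610) × 0.3187 = 0.214 mmol/L

CA = 0.214 mmol/L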